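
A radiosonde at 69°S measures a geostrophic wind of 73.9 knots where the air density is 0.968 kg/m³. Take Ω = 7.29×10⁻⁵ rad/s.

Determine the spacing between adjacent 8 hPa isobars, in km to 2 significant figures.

160 km

Coriolis parameter at 69°S:
f = 2Ω sin φ = 2 × 7.29×10⁻⁵ × sin 69° = 1.36×10⁻⁴ s⁻¹
Wind speed in SI: 73.9 knots = 38.0 m/s
Geostrophic balance rearranged: |∂P/∂n| = f ρ V_g
|∂P/∂n| = 1.36×10⁻⁴ × 0.968 × 38.0 = 5.01×10⁻³ Pa/m
Isobar spacing: Δn = ΔP/|∂P/∂n| = 800 Pa / 5.01×10⁻³ Pa/m = 159707 m ≈ 160 km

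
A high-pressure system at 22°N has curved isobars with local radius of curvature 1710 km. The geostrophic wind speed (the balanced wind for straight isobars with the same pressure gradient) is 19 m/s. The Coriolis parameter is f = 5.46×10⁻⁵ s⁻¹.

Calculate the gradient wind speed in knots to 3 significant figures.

51.6 knots

Around a high, pressure-gradient force acts outward with centrifugal, so Coriolis balances both:
fV = (1/ρ)|∂P/∂n| + V²/R  →  V² − fR·V + fR·V_g = 0
With fR = 5.46×10⁻⁵ × 1710×10³ m = 93.4 m/s:
V = [fR − √((fR)² − 4 fR V_g)]/2 = [93.4 − √(93.4² − 4×93.4×19)]/2 = 26.5 m/s
Supergeostrophic (V > V_g = 19 m/s), as expected around a high.
Converting: 26.5 m/s × 1.944 = 51.6 knots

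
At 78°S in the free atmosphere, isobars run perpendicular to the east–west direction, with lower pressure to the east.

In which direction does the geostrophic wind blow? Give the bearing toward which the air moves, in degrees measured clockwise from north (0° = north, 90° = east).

The pressure-gradient force points toward the east (bearing 090°).
Geostrophic balance: in the Southern Hemisphere the Coriolis force deflects motion to the left, so the geostrophic wind blows 90° to the left of the pressure-gradient force (low pressure on the right).
Rotating 090° by 90° counterclockwise gives 000° — the wind blows toward the north.

000°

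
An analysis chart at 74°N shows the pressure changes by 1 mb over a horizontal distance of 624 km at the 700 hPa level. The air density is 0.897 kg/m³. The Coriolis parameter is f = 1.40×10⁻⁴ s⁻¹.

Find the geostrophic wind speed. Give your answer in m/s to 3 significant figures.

Pressure gradient: |∂P/∂n| = 100 Pa / 624000 m = 1.60×10⁻⁴ Pa/m
Geostrophic balance (pressure-gradient force = Coriolis force):
V_g = (1/(fρ)) |∂P/∂n| = 1.60×10⁻⁴ / (1.40×10⁻⁴ × 0.897) = 1.28 m/s

1.28 m/s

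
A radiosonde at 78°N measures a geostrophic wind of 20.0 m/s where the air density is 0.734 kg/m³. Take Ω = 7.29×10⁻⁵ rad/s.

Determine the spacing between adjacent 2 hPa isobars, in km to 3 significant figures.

95.5 km

Coriolis parameter at 78°N:
f = 2Ω sin φ = 2 × 7.29×10⁻⁵ × sin 78° = 1.43×10⁻⁴ s⁻¹
Geostrophic balance rearranged: |∂P/∂n| = f ρ V_g
|∂P/∂n| = 1.43×10⁻⁴ × 0.734 × 20.0 = 2.09×10⁻³ Pa/m
Isobar spacing: Δn = ΔP/|∂P/∂n| = 200 Pa / 2.09×10⁻³ Pa/m = 95530 m ≈ 95.5 km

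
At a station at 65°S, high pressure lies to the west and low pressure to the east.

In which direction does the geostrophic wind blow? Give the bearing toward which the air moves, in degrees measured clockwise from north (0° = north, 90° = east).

000°

The pressure-gradient force points toward the east (bearing 090°).
Geostrophic balance: in the Southern Hemisphere the Coriolis force deflects motion to the left, so the geostrophic wind blows 90° to the left of the pressure-gradient force (low pressure on the right).
Rotating 090° by 90° counterclockwise gives 000° — the wind blows toward the north.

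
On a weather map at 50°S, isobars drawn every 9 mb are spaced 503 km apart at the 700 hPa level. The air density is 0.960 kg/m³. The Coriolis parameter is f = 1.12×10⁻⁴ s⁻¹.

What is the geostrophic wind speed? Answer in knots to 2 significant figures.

32 knots

Pressure gradient: |∂P/∂n| = 900 Pa / 503000 m = 1.79×10⁻³ Pa/m
Geostrophic balance (pressure-gradient force = Coriolis force):
V_g = (1/(fρ)) |∂P/∂n| = 1.79×10⁻³ / (1.12×10⁻⁴ × 0.960) = 16.6 m/s
Converting: 16.6 m/s × 1.944 = 32 knots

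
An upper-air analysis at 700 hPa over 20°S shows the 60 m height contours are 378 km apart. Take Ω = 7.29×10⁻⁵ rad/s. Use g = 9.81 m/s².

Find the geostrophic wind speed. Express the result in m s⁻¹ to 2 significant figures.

31 m s⁻¹

Coriolis parameter at 20°S:
f = 2Ω sin φ = 2 × 7.29×10⁻⁵ × sin 20° = 4.99×10⁻⁵ s⁻¹
Height gradient: |∂Z/∂n| = 60 m / 378000 m = 1.59×10⁻⁴
On a pressure surface, geostrophic balance gives V_g = (g/f)|∂Z/∂n|:
V_g = 9.81 × 1.59×10⁻⁴ / 4.99×10⁻⁵ = 31.2 m/s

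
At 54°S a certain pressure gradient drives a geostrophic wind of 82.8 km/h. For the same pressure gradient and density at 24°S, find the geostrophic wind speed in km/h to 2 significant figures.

160 km/h

With the same pressure gradient and density, V_g ∝ 1/f ∝ 1/sin φ.
V₂ = V₁ · sin φ₁ / sin φ₂ = 82.8 × sin 54° / sin 24°
V₂ = 82.8 × 0.8090/0.4067 = 160 km/h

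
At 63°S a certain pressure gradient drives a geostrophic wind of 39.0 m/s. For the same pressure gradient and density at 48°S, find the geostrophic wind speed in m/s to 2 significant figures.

With the same pressure gradient and density, V_g ∝ 1/f ∝ 1/sin φ.
V₂ = V₁ · sin φ₁ / sin φ₂ = 39.0 × sin 63° / sin 48°
V₂ = 39.0 × 0.8910/0.7431 = 47 m/s

47 m/s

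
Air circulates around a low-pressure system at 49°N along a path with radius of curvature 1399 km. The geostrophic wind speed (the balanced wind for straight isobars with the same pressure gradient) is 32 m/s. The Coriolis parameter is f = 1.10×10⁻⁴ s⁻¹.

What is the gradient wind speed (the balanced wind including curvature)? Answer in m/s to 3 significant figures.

27.2 m/s

Around a low, centrifugal force acts outward with Coriolis, so pressure-gradient force balances both:
(1/ρ)|∂P/∂n| = fV + V²/R  →  V² + fR·V − fR·V_g = 0
With fR = 1.10×10⁻⁴ × 1399×10³ m = 154 m/s:
V = [−fR + √((fR)² + 4 fR V_g)]/2 = [−154 + √(154² + 4×154×32)]/2 = 27.2 m/s
Subgeostrophic (V < V_g = 32 m/s), as expected around a low.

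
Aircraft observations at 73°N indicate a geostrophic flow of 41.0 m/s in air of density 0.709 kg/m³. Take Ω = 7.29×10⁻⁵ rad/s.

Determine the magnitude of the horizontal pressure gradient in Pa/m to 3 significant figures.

Coriolis parameter at 73°N:
f = 2Ω sin φ = 2 × 7.29×10⁻⁵ × sin 73° = 1.39×10⁻⁴ s⁻¹
Geostrophic balance rearranged: |∂P/∂n| = f ρ V_g
|∂P/∂n| = 1.39×10⁻⁴ × 0.709 × 41.0 = 4.05×10⁻³ Pa/m

4.05×10⁻³ Pa/m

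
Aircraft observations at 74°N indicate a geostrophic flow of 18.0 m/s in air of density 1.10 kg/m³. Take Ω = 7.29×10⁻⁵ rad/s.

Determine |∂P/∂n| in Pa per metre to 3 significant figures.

Coriolis parameter at 74°N:
f = 2Ω sin φ = 2 × 7.29×10⁻⁵ × sin 74° = 1.40×10⁻⁴ s⁻¹
Geostrophic balance rearranged: |∂P/∂n| = f ρ V_g
|∂P/∂n| = 1.40×10⁻⁴ × 1.10 × 18.0 = 2.78×10⁻³ Pa/m

2.78×10⁻³ Pa/m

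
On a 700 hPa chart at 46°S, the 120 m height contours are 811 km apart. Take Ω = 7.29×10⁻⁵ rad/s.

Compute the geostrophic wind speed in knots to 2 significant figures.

27 knots

Coriolis parameter at 46°S:
f = 2Ω sin φ = 2 × 7.29×10⁻⁵ × sin 46° = 1.05×10⁻⁴ s⁻¹
Height gradient: |∂Z/∂n| = 120 m / 811000 m = 1.48×10⁻⁴
On a pressure surface, geostrophic balance gives V_g = (g/f)|∂Z/∂n|:
V_g = 9.81 × 1.48×10⁻⁴ / 1.05×10⁻⁴ = 13.8 m/s
Converting: 13.8 m/s × 1.944 = 27 knots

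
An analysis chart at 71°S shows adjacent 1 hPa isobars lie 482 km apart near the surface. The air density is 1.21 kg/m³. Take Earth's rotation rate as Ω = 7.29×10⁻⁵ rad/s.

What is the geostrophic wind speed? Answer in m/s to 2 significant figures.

Coriolis parameter at 71°S:
f = 2Ω sin φ = 2 × 7.29×10⁻⁵ × sin 71° = 1.38×10⁻⁴ s⁻¹
Pressure gradient: |∂P/∂n| = 100 Pa / 482000 m = 2.07×10⁻⁴ Pa/m
Geostrophic balance (pressure-gradient force = Coriolis force):
V_g = (1/(fρ)) |∂P/∂n| = 2.07×10⁻⁴ / (1.38×10⁻⁴ × 1.21) = 1.24 m/s

1.2 m/s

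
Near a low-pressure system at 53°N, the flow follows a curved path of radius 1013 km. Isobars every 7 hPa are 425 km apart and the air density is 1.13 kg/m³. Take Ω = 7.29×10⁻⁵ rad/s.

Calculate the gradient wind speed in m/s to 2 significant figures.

Coriolis parameter at 53°N:
f = 2Ω sin φ = 2 × 7.29×10⁻⁵ × sin 53° = 1.16×10⁻⁴ s⁻¹
Pressure gradient: |∂P/∂n| = 700 Pa / 425000 m = 1.65×10⁻³ Pa/m
Geostrophic speed: V_g = |∂P/∂n|/(fρ) = 1.65×10⁻³/(1.16×10⁻⁴ × 1.13) = 12.5 m/s
Around a low, centrifugal force acts outward with Coriolis, so pressure-gradient force balances both:
(1/ρ)|∂P/∂n| = fV + V²/R  →  V² + fR·V − fR·V_g = 0
With fR = 1.16×10⁻⁴ × 1013×10³ m = 118 m/s:
V = [−fR + √((fR)² + 4 fR V_g)]/2 = [−118 + √(118² + 4×118×12.5)]/2 = 11.4 m/s
Subgeostrophic (V < V_g = 12.5 m/s), as expected around a low.

11 m/s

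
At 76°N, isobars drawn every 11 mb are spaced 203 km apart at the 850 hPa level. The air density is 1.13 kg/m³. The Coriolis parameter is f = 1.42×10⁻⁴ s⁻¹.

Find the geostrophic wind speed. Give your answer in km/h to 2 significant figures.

120 km/h

Pressure gradient: |∂P/∂n| = 1100 Pa / 203000 m = 5.42×10⁻³ Pa/m
Geostrophic balance (pressure-gradient force = Coriolis force):
V_g = (1/(fρ)) |∂P/∂n| = 5.42×10⁻³ / (1.42×10⁻⁴ × 1.13) = 33.8 m/s
Converting: 33.8 m/s × 3.6 = 120 km/h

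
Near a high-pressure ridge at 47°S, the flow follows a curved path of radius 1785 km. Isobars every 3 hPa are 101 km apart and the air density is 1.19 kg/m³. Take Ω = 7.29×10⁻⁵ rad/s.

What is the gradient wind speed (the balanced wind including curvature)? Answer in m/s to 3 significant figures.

27.3 m/s

Coriolis parameter at 47°S:
f = 2Ω sin φ = 2 × 7.29×10⁻⁵ × sin 47° = 1.07×10⁻⁴ s⁻¹
Pressure gradient: |∂P/∂n| = 300 Pa / 101000 m = 2.97×10⁻³ Pa/m
Geostrophic speed: V_g = |∂P/∂n|/(fρ) = 2.97×10⁻³/(1.07×10⁻⁴ × 1.19) = 23.4 m/s
Around a high, pressure-gradient force acts outward with centrifugal, so Coriolis balances both:
fV = (1/ρ)|∂P/∂n| + V²/R  →  V² − fR·V + fR·V_g = 0
With fR = 1.07×10⁻⁴ × 1785×10³ m = 190 m/s:
V = [fR − √((fR)² − 4 fR V_g)]/2 = [190 − √(190² − 4×190×23.4)]/2 = 27.3 m/s
Supergeostrophic (V > V_g = 23.4 m/s), as expected around a high.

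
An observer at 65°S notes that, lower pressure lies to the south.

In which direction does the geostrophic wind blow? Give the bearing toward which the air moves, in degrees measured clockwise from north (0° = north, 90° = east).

090°

The pressure-gradient force points toward the south (bearing 180°).
Geostrophic balance: in the Southern Hemisphere the Coriolis force deflects motion to the left, so the geostrophic wind blows 90° to the left of the pressure-gradient force (low pressure on the right).
Rotating 180° by 90° counterclockwise gives 090° — the wind blows toward the east.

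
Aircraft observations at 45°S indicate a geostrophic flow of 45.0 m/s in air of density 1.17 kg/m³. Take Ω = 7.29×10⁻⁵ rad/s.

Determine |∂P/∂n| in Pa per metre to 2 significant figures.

5.4×10⁻³ Pa/m

Coriolis parameter at 45°S:
f = 2Ω sin φ = 2 × 7.29×10⁻⁵ × sin 45° = 1.03×10⁻⁴ s⁻¹
Geostrophic balance rearranged: |∂P/∂n| = f ρ V_g
|∂P/∂n| = 1.03×10⁻⁴ × 1.17 × 45.0 = 5.43×10⁻³ Pa/m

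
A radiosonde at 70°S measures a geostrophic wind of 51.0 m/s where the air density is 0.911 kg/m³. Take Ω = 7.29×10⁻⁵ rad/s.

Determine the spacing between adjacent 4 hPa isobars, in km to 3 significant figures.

Coriolis parameter at 70°S:
f = 2Ω sin φ = 2 × 7.29×10⁻⁵ × sin 70° = 1.37×10⁻⁴ s⁻¹
Geostrophic balance rearranged: |∂P/∂n| = f ρ V_g
|∂P/∂n| = 1.37×10⁻⁴ × 0.911 × 51.0 = 6.37×10⁻³ Pa/m
Isobar spacing: Δn = ΔP/|∂P/∂n| = 400 Pa / 6.37×10⁻³ Pa/m = 62839 m ≈ 62.8 km

62.8 km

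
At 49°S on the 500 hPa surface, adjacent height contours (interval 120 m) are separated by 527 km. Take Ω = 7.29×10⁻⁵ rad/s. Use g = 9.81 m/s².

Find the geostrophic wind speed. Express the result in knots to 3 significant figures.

39.5 knots

Coriolis parameter at 49°S:
f = 2Ω sin φ = 2 × 7.29×10⁻⁵ × sin 49° = 1.10×10⁻⁴ s⁻¹
Height gradient: |∂Z/∂n| = 120 m / 527000 m = 2.28×10⁻⁴
On a pressure surface, geostrophic balance gives V_g = (g/f)|∂Z/∂n|:
V_g = 9.81 × 2.28×10⁻⁴ / 1.10×10⁻⁴ = 20.3 m/s
Converting: 20.3 m/s × 1.944 = 39.5 knots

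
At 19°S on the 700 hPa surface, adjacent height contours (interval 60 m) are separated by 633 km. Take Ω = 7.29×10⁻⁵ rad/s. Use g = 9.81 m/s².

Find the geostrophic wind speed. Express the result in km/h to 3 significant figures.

Coriolis parameter at 19°S:
f = 2Ω sin φ = 2 × 7.29×10⁻⁵ × sin 19° = 4.75×10⁻⁵ s⁻¹
Height gradient: |∂Z/∂n| = 60 m / 633000 m = 9.48×10⁻⁵
On a pressure surface, geostrophic balance gives V_g = (g/f)|∂Z/∂n|:
V_g = 9.81 × 9.48×10⁻⁵ / 4.75×10⁻⁵ = 19.6 m/s
Converting: 19.6 m/s × 3.6 = 70.5 km/h

70.5 km/h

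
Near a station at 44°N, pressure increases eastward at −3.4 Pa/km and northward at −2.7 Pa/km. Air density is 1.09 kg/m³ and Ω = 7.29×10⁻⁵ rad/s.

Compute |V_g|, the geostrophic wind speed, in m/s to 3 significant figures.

Coriolis parameter at 44°N:
f = 2Ω sin φ = 2 × 7.29×10⁻⁵ × sin 44° = 1.01×10⁻⁴ s⁻¹
Component geostrophic relations (x east, y north):
u_g = −(1/(fρ)) ∂P/∂y,  v_g = (1/(fρ)) ∂P/∂x
u_g = −(−2.7×10⁻³)/(1.01×10⁻⁴ × 1.09) = 24.5 m/s;  v_g = (−3.4×10⁻³)/(1.01×10⁻⁴ × 1.09) = −30.8 m/s
|V_g| = √(u_g² + v_g²) = 39.3 m/s

39.3 m/s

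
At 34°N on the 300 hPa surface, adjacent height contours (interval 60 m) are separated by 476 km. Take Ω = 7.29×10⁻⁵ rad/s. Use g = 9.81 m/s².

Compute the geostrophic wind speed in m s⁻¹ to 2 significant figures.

15 m s⁻¹

Coriolis parameter at 34°N:
f = 2Ω sin φ = 2 × 7.29×10⁻⁵ × sin 34° = 8.15×10⁻⁵ s⁻¹
Height gradient: |∂Z/∂n| = 60 m / 476000 m = 1.26×10⁻⁴
On a pressure surface, geostrophic balance gives V_g = (g/f)|∂Z/∂n|:
V_g = 9.81 × 1.26×10⁻⁴ / 8.15×10⁻⁵ = 15.2 m/s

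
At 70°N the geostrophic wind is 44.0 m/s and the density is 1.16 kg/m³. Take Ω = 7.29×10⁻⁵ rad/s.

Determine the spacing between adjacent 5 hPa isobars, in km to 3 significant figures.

71.5 km

Coriolis parameter at 70°N:
f = 2Ω sin φ = 2 × 7.29×10⁻⁵ × sin 70° = 1.37×10⁻⁴ s⁻¹
Geostrophic balance rearranged: |∂P/∂n| = f ρ V_g
|∂P/∂n| = 1.37×10⁻⁴ × 1.16 × 44.0 = 6.99×10⁻³ Pa/m
Isobar spacing: Δn = ΔP/|∂P/∂n| = 500 Pa / 6.99×10⁻³ Pa/m = 71502 m ≈ 71.5 km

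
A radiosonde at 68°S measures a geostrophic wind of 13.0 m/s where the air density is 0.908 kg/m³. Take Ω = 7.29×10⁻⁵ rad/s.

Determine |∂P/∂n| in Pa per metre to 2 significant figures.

Coriolis parameter at 68°S:
f = 2Ω sin φ = 2 × 7.29×10⁻⁵ × sin 68° = 1.35×10⁻⁴ s⁻¹
Geostrophic balance rearranged: |∂P/∂n| = f ρ V_g
|∂P/∂n| = 1.35×10⁻⁴ × 0.908 × 13.0 = 1.60×10⁻³ Pa/m

1.6×10⁻³ Pa/m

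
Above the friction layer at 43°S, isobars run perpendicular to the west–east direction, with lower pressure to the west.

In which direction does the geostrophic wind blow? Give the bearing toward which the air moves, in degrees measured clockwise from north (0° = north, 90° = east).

The pressure-gradient force points toward the west (bearing 270°).
Geostrophic balance: in the Southern Hemisphere the Coriolis force deflects motion to the left, so the geostrophic wind blows 90° to the left of the pressure-gradient force (low pressure on the right).
Rotating 270° by 90° counterclockwise gives 180° — the wind blows toward the south.

180°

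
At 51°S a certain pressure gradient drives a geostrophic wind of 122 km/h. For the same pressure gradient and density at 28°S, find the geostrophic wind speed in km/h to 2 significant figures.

With the same pressure gradient and density, V_g ∝ 1/f ∝ 1/sin φ.
V₂ = V₁ · sin φ₁ / sin φ₂ = 122 × sin 51° / sin 28°
V₂ = 122 × 0.7771/0.4695 = 200 km/h

200 km/h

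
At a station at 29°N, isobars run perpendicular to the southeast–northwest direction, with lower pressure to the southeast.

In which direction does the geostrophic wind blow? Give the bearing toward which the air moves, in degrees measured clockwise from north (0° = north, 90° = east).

225°

The pressure-gradient force points toward the southeast (bearing 135°).
Geostrophic balance: in the Northern Hemisphere the Coriolis force deflects motion to the right, so the geostrophic wind blows 90° to the right of the pressure-gradient force (low pressure on the left).
Rotating 135° by 90° clockwise gives 225° — the wind blows toward the southwest.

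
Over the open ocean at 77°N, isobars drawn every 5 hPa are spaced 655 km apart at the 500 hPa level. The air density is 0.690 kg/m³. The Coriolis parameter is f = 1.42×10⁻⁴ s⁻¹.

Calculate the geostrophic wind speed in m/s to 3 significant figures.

7.79 m/s

Pressure gradient: |∂P/∂n| = 500 Pa / 655000 m = 7.63×10⁻⁴ Pa/m
Geostrophic balance (pressure-gradient force = Coriolis force):
V_g = (1/(fρ)) |∂P/∂n| = 7.63×10⁻⁴ / (1.42×10⁻⁴ × 0.690) = 7.79 m/s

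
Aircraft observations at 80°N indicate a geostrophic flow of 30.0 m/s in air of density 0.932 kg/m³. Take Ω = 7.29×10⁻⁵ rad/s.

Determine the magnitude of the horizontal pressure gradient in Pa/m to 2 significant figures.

4.0×10⁻³ Pa/m

Coriolis parameter at 80°N:
f = 2Ω sin φ = 2 × 7.29×10⁻⁵ × sin 80° = 1.44×10⁻⁴ s⁻¹
Geostrophic balance rearranged: |∂P/∂n| = f ρ V_g
|∂P/∂n| = 1.44×10⁻⁴ × 0.932 × 30.0 = 4.01×10⁻³ Pa/m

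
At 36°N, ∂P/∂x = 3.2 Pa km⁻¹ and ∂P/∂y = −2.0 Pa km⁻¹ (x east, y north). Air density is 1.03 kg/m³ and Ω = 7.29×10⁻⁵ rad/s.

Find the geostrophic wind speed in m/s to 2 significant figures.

Coriolis parameter at 36°N:
f = 2Ω sin φ = 2 × 7.29×10⁻⁵ × sin 36° = 8.57×10⁻⁵ s⁻¹
Component geostrophic relations (x east, y north):
u_g = −(1/(fρ)) ∂P/∂y,  v_g = (1/(fρ)) ∂P/∂x
u_g = −(−2.0×10⁻³)/(8.57×10⁻⁵ × 1.03) = 22.7 m/s;  v_g = (3.2×10⁻³)/(8.57×10⁻⁵ × 1.03) = 36.3 m/s
|V_g| = √(u_g² + v_g²) = 42.8 m/s

43 m/s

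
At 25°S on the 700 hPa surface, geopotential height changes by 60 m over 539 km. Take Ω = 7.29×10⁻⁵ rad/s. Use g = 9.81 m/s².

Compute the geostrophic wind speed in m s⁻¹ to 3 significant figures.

Coriolis parameter at 25°S:
f = 2Ω sin φ = 2 × 7.29×10⁻⁵ × sin 25° = 6.16×10⁻⁵ s⁻¹
Height gradient: |∂Z/∂n| = 60 m / 539000 m = 1.11×10⁻⁴
On a pressure surface, geostrophic balance gives V_g = (g/f)|∂Z/∂n|:
V_g = 9.81 × 1.11×10⁻⁴ / 6.16×10⁻⁵ = 17.7 m/s

17.7 m s⁻¹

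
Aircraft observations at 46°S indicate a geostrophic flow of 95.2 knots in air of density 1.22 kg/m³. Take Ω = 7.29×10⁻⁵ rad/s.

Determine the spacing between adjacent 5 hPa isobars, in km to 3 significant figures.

Coriolis parameter at 46°S:
f = 2Ω sin φ = 2 × 7.29×10⁻⁵ × sin 46° = 1.05×10⁻⁴ s⁻¹
Wind speed in SI: 95.2 knots = 49.0 m/s
Geostrophic balance rearranged: |∂P/∂n| = f ρ V_g
|∂P/∂n| = 1.05×10⁻⁴ × 1.22 × 49.0 = 6.27×10⁻³ Pa/m
Isobar spacing: Δn = ΔP/|∂P/∂n| = 500 Pa / 6.27×10⁻³ Pa/m = 79789 m ≈ 79.8 km

79.8 km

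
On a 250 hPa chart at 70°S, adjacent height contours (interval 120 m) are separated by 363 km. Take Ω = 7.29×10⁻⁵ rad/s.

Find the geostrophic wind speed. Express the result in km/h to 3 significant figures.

Coriolis parameter at 70°S:
f = 2Ω sin φ = 2 × 7.29×10⁻⁵ × sin 70° = 1.37×10⁻⁴ s⁻¹
Height gradient: |∂Z/∂n| = 120 m / 363000 m = 3.31×10⁻⁴
On a pressure surface, geostrophic balance gives V_g = (g/f)|∂Z/∂n|:
V_g = 9.81 × 3.31×10⁻⁴ / 1.37×10⁻⁴ = 23.7 m/s
Converting: 23.7 m/s × 3.6 = 85.2 km/h

85.2 km/h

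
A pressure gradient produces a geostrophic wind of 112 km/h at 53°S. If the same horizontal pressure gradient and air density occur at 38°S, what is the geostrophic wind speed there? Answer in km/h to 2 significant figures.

With the same pressure gradient and density, V_g ∝ 1/f ∝ 1/sin φ.
V₂ = V₁ · sin φ₁ / sin φ₂ = 112 × sin 53° / sin 38°
V₂ = 112 × 0.7986/0.6157 = 150 km/h

150 km/h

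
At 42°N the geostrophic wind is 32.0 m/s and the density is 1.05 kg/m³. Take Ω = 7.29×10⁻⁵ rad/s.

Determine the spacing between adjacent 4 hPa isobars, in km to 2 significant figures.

Coriolis parameter at 42°N:
f = 2Ω sin φ = 2 × 7.29×10⁻⁵ × sin 42° = 9.76×10⁻⁵ s⁻¹
Geostrophic balance rearranged: |∂P/∂n| = f ρ V_g
|∂P/∂n| = 9.76×10⁻⁵ × 1.05 × 32.0 = 3.28×10⁻³ Pa/m
Isobar spacing: Δn = ΔP/|∂P/∂n| = 400 Pa / 3.28×10⁻³ Pa/m = 122026 m ≈ 120 km

120 km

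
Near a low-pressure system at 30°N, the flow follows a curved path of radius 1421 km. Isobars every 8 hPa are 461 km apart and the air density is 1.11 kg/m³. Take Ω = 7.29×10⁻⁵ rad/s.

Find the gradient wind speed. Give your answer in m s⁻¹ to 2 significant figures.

18 m s⁻¹

Coriolis parameter at 30°N:
f = 2Ω sin φ = 2 × 7.29×10⁻⁵ × sin 30° = 7.29×10⁻⁵ s⁻¹
Pressure gradient: |∂P/∂n| = 800 Pa / 461000 m = 1.74×10⁻³ Pa/m
Geostrophic speed: V_g = |∂P/∂n|/(fρ) = 1.74×10⁻³/(7.29×10⁻⁵ × 1.11) = 21.4 m/s
Around a low, centrifugal force acts outward with Coriolis, so pressure-gradient force balances both:
(1/ρ)|∂P/∂n| = fV + V²/R  →  V² + fR·V − fR·V_g = 0
With fR = 7.29×10⁻⁵ × 1421×10³ m = 104 m/s:
V = [−fR + √((fR)² + 4 fR V_g)]/2 = [−104 + √(104² + 4×104×21.4)]/2 = 18.2 m/s
Subgeostrophic (V < V_g = 21.4 m/s), as expected around a low.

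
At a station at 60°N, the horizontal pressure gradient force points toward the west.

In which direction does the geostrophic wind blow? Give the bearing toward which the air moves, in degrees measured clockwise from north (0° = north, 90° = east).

000°

The pressure-gradient force points toward the west (bearing 270°).
Geostrophic balance: in the Northern Hemisphere the Coriolis force deflects motion to the right, so the geostrophic wind blows 90° to the right of the pressure-gradient force (low pressure on the left).
Rotating 270° by 90° clockwise gives 000° — the wind blows toward the north.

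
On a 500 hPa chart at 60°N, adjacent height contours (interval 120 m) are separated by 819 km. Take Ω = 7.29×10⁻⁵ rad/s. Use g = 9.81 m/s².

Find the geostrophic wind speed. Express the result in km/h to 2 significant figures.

Coriolis parameter at 60°N:
f = 2Ω sin φ = 2 × 7.29×10⁻⁵ × sin 60° = 1.26×10⁻⁴ s⁻¹
Height gradient: |∂Z/∂n| = 120 m / 819000 m = 1.47×10⁻⁴
On a pressure surface, geostrophic balance gives V_g = (g/f)|∂Z/∂n|:
V_g = 9.81 × 1.47×10⁻⁴ / 1.26×10⁻⁴ = 11.4 m/s
Converting: 11.4 m/s × 3.6 = 41 km/h

41 km/h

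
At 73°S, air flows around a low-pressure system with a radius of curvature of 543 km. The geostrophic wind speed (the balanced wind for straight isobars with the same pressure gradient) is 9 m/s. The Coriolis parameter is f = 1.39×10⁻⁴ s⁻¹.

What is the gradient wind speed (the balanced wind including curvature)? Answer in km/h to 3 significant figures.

Around a low, centrifugal force acts outward with Coriolis, so pressure-gradient force balances both:
(1/ρ)|∂P/∂n| = fV + V²/R  →  V² + fR·V − fR·V_g = 0
With fR = 1.39×10⁻⁴ × 543×10³ m = 75.5 m/s:
V = [−fR + √((fR)² + 4 fR V_g)]/2 = [−75.5 + √(75.5² + 4×75.5×9)]/2 = 8.13 m/s
Subgeostrophic (V < V_g = 9 m/s), as expected around a low.
Converting: 8.13 m/s × 3.6 = 29.3 km/h

29.3 km/h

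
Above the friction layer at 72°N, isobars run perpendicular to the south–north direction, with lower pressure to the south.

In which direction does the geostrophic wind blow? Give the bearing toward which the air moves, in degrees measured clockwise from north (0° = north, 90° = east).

The pressure-gradient force points toward the south (bearing 180°).
Geostrophic balance: in the Northern Hemisphere the Coriolis force deflects motion to the right, so the geostrophic wind blows 90° to the right of the pressure-gradient force (low pressure on the left).
Rotating 180° by 90° clockwise gives 270° — the wind blows toward the west.

270°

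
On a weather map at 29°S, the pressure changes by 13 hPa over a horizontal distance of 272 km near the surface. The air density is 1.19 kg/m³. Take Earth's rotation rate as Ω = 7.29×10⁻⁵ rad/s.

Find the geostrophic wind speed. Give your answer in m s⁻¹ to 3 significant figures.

56.8 m s⁻¹

Coriolis parameter at 29°S:
f = 2Ω sin φ = 2 × 7.29×10⁻⁵ × sin 29° = 7.07×10⁻⁵ s⁻¹
Pressure gradient: |∂P/∂n| = 1300 Pa / 272000 m = 4.78×10⁻³ Pa/m
Geostrophic balance (pressure-gradient force = Coriolis force):
V_g = (1/(fρ)) |∂P/∂n| = 4.78×10⁻³ / (7.07×10⁻⁵ × 1.19) = 56.8 m/s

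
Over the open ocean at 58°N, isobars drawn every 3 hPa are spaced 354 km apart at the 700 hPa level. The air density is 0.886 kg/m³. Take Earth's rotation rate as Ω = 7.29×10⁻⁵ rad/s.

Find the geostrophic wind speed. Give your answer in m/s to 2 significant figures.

7.7 m/s

Coriolis parameter at 58°N:
f = 2Ω sin φ = 2 × 7.29×10⁻⁵ × sin 58° = 1.24×10⁻⁴ s⁻¹
Pressure gradient: |∂P/∂n| = 300 Pa / 354000 m = 8.47×10⁻⁴ Pa/m
Geostrophic balance (pressure-gradient force = Coriolis force):
V_g = (1/(fρ)) |∂P/∂n| = 8.47×10⁻⁴ / (1.24×10⁻⁴ × 0.886) = 7.74 m/s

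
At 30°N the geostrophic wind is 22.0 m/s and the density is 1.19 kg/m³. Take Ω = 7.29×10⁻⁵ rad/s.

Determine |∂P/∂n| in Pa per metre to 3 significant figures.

Coriolis parameter at 30°N:
f = 2Ω sin φ = 2 × 7.29×10⁻⁵ × sin 30° = 7.29×10⁻⁵ s⁻¹
Geostrophic balance rearranged: |∂P/∂n| = f ρ V_g
|∂P/∂n| = 7.29×10⁻⁵ × 1.19 × 22.0 = 1.91×10⁻³ Pa/m

1.91×10⁻³ Pa/m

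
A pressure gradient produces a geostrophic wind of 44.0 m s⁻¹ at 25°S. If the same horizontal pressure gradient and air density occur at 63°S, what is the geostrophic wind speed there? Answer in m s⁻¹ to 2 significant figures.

21 m s⁻¹

With the same pressure gradient and density, V_g ∝ 1/f ∝ 1/sin φ.
V₂ = V₁ · sin φ₁ / sin φ₂ = 44.0 × sin 25° / sin 63°
V₂ = 44.0 × 0.4226/0.8910 = 21 m s⁻¹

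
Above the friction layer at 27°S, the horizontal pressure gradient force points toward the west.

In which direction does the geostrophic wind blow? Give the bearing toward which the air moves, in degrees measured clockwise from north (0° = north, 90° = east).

The pressure-gradient force points toward the west (bearing 270°).
Geostrophic balance: in the Southern Hemisphere the Coriolis force deflects motion to the left, so the geostrophic wind blows 90° to the left of the pressure-gradient force (low pressure on the right).
Rotating 270° by 90° counterclockwise gives 180° — the wind blows toward the south.

180°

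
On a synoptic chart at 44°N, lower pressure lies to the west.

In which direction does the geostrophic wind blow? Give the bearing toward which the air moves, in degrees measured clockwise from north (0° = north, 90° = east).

The pressure-gradient force points toward the west (bearing 270°).
Geostrophic balance: in the Northern Hemisphere the Coriolis force deflects motion to the right, so the geostrophic wind blows 90° to the right of the pressure-gradient force (low pressure on the left).
Rotating 270° by 90° clockwise gives 000° — the wind blows toward the north.

000°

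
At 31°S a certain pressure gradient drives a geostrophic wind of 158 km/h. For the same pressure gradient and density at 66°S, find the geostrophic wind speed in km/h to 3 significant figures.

With the same pressure gradient and density, V_g ∝ 1/f ∝ 1/sin φ.
V₂ = V₁ · sin φ₁ / sin φ₂ = 158 × sin 31° / sin 66°
V₂ = 158 × 0.5150/0.9135 = 89.1 km/h

89.1 km/h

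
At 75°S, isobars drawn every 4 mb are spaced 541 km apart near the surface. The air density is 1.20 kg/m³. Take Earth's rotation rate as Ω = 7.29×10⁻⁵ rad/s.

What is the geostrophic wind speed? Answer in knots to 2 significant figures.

8.5 knots

Coriolis parameter at 75°S:
f = 2Ω sin φ = 2 × 7.29×10⁻⁵ × sin 75° = 1.41×10⁻⁴ s⁻¹
Pressure gradient: |∂P/∂n| = 400 Pa / 541000 m = 7.39×10⁻⁴ Pa/m
Geostrophic balance (pressure-gradient force = Coriolis force):
V_g = (1/(fρ)) |∂P/∂n| = 7.39×10⁻⁴ / (1.41×10⁻⁴ × 1.20) = 4.38 m/s
Converting: 4.38 m/s × 1.944 = 8.5 knots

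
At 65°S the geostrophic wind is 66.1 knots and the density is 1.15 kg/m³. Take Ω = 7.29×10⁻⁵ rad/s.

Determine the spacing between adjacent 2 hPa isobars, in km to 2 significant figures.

Coriolis parameter at 65°S:
f = 2Ω sin φ = 2 × 7.29×10⁻⁵ × sin 65° = 1.32×10⁻⁴ s⁻¹
Wind speed in SI: 66.1 knots = 34.0 m/s
Geostrophic balance rearranged: |∂P/∂n| = f ρ V_g
|∂P/∂n| = 1.32×10⁻⁴ × 1.15 × 34.0 = 5.17×10⁻³ Pa/m
Isobar spacing: Δn = ΔP/|∂P/∂n| = 200 Pa / 5.17×10⁻³ Pa/m = 38704 m ≈ 39 km

39 km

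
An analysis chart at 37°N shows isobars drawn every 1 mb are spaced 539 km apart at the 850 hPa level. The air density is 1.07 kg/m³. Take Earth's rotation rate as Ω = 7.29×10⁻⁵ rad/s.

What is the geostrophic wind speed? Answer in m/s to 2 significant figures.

Coriolis parameter at 37°N:
f = 2Ω sin φ = 2 × 7.29×10⁻⁵ × sin 37° = 8.77×10⁻⁵ s⁻¹
Pressure gradient: |∂P/∂n| = 100 Pa / 539000 m = 1.86×10⁻⁴ Pa/m
Geostrophic balance (pressure-gradient force = Coriolis force):
V_g = (1/(fρ)) |∂P/∂n| = 1.86×10⁻⁴ / (8.77×10⁻⁵ × 1.07) = 1.98 m/s

2.0 m/s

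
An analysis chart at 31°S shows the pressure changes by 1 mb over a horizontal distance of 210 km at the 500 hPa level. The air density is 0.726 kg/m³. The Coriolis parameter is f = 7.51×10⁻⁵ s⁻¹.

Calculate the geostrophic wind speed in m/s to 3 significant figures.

8.73 m/s

Pressure gradient: |∂P/∂n| = 100 Pa / 210000 m = 4.76×10⁻⁴ Pa/m
Geostrophic balance (pressure-gradient force = Coriolis force):
V_g = (1/(fρ)) |∂P/∂n| = 4.76×10⁻⁴ / (7.51×10⁻⁵ × 0.726) = 8.73 m/s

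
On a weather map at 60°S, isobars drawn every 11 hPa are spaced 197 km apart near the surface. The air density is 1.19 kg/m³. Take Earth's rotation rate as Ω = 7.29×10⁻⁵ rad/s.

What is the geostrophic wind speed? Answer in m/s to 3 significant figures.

37.2 m/s

Coriolis parameter at 60°S:
f = 2Ω sin φ = 2 × 7.29×10⁻⁵ × sin 60° = 1.26×10⁻⁴ s⁻¹
Pressure gradient: |∂P/∂n| = 1100 Pa / 197000 m = 5.58×10⁻³ Pa/m
Geostrophic balance (pressure-gradient force = Coriolis force):
V_g = (1/(fρ)) |∂P/∂n| = 5.58×10⁻³ / (1.26×10⁻⁴ × 1.19) = 37.2 m/s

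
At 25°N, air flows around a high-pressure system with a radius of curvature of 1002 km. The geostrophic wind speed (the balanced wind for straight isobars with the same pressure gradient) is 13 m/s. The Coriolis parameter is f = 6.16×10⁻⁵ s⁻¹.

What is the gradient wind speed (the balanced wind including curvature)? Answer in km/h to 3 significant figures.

67.0 km/h

Around a high, pressure-gradient force acts outward with centrifugal, so Coriolis balances both:
fV = (1/ρ)|∂P/∂n| + V²/R  →  V² − fR·V + fR·V_g = 0
With fR = 6.16×10⁻⁵ × 1002×10³ m = 61.7 m/s:
V = [fR − √((fR)² − 4 fR V_g)]/2 = [61.7 − √(61.7² − 4×61.7×13)]/2 = 18.6 m/s
Supergeostrophic (V > V_g = 13 m/s), as expected around a high.
Converting: 18.6 m/s × 3.6 = 67.0 km/h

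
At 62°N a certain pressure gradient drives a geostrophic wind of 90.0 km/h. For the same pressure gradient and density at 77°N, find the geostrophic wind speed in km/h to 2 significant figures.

82 km/h

With the same pressure gradient and density, V_g ∝ 1/f ∝ 1/sin φ.
V₂ = V₁ · sin φ₁ / sin φ₂ = 90.0 × sin 62° / sin 77°
V₂ = 90.0 × 0.8829/0.9744 = 82 km/h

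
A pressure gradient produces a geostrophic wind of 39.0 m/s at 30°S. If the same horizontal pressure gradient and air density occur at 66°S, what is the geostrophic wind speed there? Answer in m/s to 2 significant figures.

With the same pressure gradient and density, V_g ∝ 1/f ∝ 1/sin φ.
V₂ = V₁ · sin φ₁ / sin φ₂ = 39.0 × sin 30° / sin 66°
V₂ = 39.0 × 0.5000/0.9135 = 21 m/s

21 m/s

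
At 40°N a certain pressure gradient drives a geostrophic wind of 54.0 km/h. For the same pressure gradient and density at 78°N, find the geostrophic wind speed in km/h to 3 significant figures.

With the same pressure gradient and density, V_g ∝ 1/f ∝ 1/sin φ.
V₂ = V₁ · sin φ₁ / sin φ₂ = 54.0 × sin 40° / sin 78°
V₂ = 54.0 × 0.6428/0.9781 = 35.5 km/h

35.5 km/h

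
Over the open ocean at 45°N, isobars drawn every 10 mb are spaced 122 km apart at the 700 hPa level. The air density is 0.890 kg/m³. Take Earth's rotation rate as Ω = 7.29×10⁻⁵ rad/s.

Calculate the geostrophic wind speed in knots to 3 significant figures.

174 knots

Coriolis parameter at 45°N:
f = 2Ω sin φ = 2 × 7.29×10⁻⁵ × sin 45° = 1.03×10⁻⁴ s⁻¹
Pressure gradient: |∂P/∂n| = 1000 Pa / 122000 m = 8.20×10⁻³ Pa/m
Geostrophic balance (pressure-gradient force = Coriolis force):
V_g = (1/(fρ)) |∂P/∂n| = 8.20×10⁻³ / (1.03×10⁻⁴ × 0.890) = 89.3 m/s
Converting: 89.3 m/s × 1.944 = 174 knots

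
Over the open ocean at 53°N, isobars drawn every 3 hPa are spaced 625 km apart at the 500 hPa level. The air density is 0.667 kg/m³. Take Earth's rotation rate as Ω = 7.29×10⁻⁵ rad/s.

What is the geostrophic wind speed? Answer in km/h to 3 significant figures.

Coriolis parameter at 53°N:
f = 2Ω sin φ = 2 × 7.29×10⁻⁵ × sin 53° = 1.16×10⁻⁴ s⁻¹
Pressure gradient: |∂P/∂n| = 300 Pa / 625000 m = 4.80×10⁻⁴ Pa/m
Geostrophic balance (pressure-gradient force = Coriolis force):
V_g = (1/(fρ)) |∂P/∂n| = 4.80×10⁻⁴ / (1.16×10⁻⁴ × 0.667) = 6.18 m/s
Converting: 6.18 m/s × 3.6 = 22.2 km/h

22.2 km/h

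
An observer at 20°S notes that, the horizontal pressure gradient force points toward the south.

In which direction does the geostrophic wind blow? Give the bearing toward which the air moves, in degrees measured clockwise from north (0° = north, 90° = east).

The pressure-gradient force points toward the south (bearing 180°).
Geostrophic balance: in the Southern Hemisphere the Coriolis force deflects motion to the left, so the geostrophic wind blows 90° to the left of the pressure-gradient force (low pressure on the right).
Rotating 180° by 90° counterclockwise gives 090° — the wind blows toward the east.

090°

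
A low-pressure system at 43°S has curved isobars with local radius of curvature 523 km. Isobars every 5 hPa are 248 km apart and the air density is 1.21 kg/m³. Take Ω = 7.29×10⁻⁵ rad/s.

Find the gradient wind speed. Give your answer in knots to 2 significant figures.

26 knots

Coriolis parameter at 43°S:
f = 2Ω sin φ = 2 × 7.29×10⁻⁵ × sin 43° = 9.94×10⁻⁵ s⁻¹
Pressure gradient: |∂P/∂n| = 500 Pa / 248000 m = 2.02×10⁻³ Pa/m
Geostrophic speed: V_g = |∂P/∂n|/(fρ) = 2.02×10⁻³/(9.94×10⁻⁵ × 1.21) = 16.8 m/s
Around a low, centrifugal force acts outward with Coriolis, so pressure-gradient force balances both:
(1/ρ)|∂P/∂n| = fV + V²/R  →  V² + fR·V − fR·V_g = 0
With fR = 9.94×10⁻⁵ × 523×10³ m = 52.0 m/s:
V = [−fR + √((fR)² + 4 fR V_g)]/2 = [−52.0 + √(52.0² + 4×52.0×16.8)]/2 = 13.3 m/s
Subgeostrophic (V < V_g = 16.8 m/s), as expected around a low.
Converting: 13.3 m/s × 1.944 = 26 knots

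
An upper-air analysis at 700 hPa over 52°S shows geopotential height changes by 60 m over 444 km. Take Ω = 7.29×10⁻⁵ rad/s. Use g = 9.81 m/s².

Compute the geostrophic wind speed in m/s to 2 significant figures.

12 m/s

Coriolis parameter at 52°S:
f = 2Ω sin φ = 2 × 7.29×10⁻⁵ × sin 52° = 1.15×10⁻⁴ s⁻¹
Height gradient: |∂Z/∂n| = 60 m / 444000 m = 1.35×10⁻⁴
On a pressure surface, geostrophic balance gives V_g = (g/f)|∂Z/∂n|:
V_g = 9.81 × 1.35×10⁻⁴ / 1.15×10⁻⁴ = 11.5 m/s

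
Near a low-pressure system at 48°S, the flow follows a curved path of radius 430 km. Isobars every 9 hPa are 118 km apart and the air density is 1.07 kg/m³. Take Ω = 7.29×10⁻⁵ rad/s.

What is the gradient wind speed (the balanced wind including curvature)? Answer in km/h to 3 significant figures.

132 km/h

Coriolis parameter at 48°S:
f = 2Ω sin φ = 2 × 7.29×10⁻⁵ × sin 48° = 1.08×10⁻⁴ s⁻¹
Pressure gradient: |∂P/∂n| = 900 Pa / 118000 m = 7.63×10⁻³ Pa/m
Geostrophic speed: V_g = |∂P/∂n|/(fρ) = 7.63×10⁻³/(1.08×10⁻⁴ × 1.07) = 65.8 m/s
Around a low, centrifugal force acts outward with Coriolis, so pressure-gradient force balances both:
(1/ρ)|∂P/∂n| = fV + V²/R  →  V² + fR·V − fR·V_g = 0
With fR = 1.08×10⁻⁴ × 430×10³ m = 46.6 m/s:
V = [−fR + √((fR)² + 4 fR V_g)]/2 = [−46.6 + √(46.6² + 4×46.6×65.8)]/2 = 36.8 m/s
Subgeostrophic (V < V_g = 65.8 m/s), as expected around a low.
Converting: 36.8 m/s × 3.6 = 132 km/h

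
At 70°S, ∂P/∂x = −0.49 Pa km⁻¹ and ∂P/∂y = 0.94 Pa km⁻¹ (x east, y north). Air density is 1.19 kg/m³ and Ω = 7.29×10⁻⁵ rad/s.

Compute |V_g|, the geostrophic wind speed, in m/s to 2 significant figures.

6.5 m/s

Coriolis parameter at 70°S:
f = 2Ω sin φ = 2 × 7.29×10⁻⁵ × sin 70° = 1.37×10⁻⁴ s⁻¹
In the Southern Hemisphere f is negative: f = −1.37×10⁻⁴ s⁻¹.
Component geostrophic relations (x east, y north):
u_g = −(1/(fρ)) ∂P/∂y,  v_g = (1/(fρ)) ∂P/∂x
u_g = −(0.94×10⁻³)/(−1.37×10⁻⁴ × 1.19) = 5.77 m/s;  v_g = (−0.49×10⁻³)/(−1.37×10⁻⁴ × 1.19) = 3.01 m/s
|V_g| = √(u_g² + v_g²) = 6.50 m/s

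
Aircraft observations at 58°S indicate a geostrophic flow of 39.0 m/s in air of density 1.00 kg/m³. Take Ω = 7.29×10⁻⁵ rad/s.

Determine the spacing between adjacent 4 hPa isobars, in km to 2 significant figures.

83 km

Coriolis parameter at 58°S:
f = 2Ω sin φ = 2 × 7.29×10⁻⁵ × sin 58° = 1.24×10⁻⁴ s⁻¹
Geostrophic balance rearranged: |∂P/∂n| = f ρ V_g
|∂P/∂n| = 1.24×10⁻⁴ × 1.00 × 39.0 = 4.82×10⁻³ Pa/m
Isobar spacing: Δn = ΔP/|∂P/∂n| = 400 Pa / 4.82×10⁻³ Pa/m = 82950 m ≈ 83 km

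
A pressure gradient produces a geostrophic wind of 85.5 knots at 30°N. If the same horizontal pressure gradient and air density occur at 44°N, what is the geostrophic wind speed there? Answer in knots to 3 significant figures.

With the same pressure gradient and density, V_g ∝ 1/f ∝ 1/sin φ.
V₂ = V₁ · sin φ₁ / sin φ₂ = 85.5 × sin 30° / sin 44°
V₂ = 85.5 × 0.5000/0.6947 = 61.5 knots

61.5 knots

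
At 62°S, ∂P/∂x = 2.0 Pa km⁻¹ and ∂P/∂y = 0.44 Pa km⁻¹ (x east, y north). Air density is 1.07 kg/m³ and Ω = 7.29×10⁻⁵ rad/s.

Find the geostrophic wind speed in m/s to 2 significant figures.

Coriolis parameter at 62°S:
f = 2Ω sin φ = 2 × 7.29×10⁻⁵ × sin 62° = 1.29×10⁻⁴ s⁻¹
In the Southern Hemisphere f is negative: f = −1.29×10⁻⁴ s⁻¹.
Component geostrophic relations (x east, y north):
u_g = −(1/(fρ)) ∂P/∂y,  v_g = (1/(fρ)) ∂P/∂x
u_g = −(0.44×10⁻³)/(−1.29×10⁻⁴ × 1.07) = 3.19 m/s;  v_g = (2.0×10⁻³)/(−1.29×10⁻⁴ × 1.07) = −14.5 m/s
|V_g| = √(u_g² + v_g²) = 14.9 m/s

15 m/s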